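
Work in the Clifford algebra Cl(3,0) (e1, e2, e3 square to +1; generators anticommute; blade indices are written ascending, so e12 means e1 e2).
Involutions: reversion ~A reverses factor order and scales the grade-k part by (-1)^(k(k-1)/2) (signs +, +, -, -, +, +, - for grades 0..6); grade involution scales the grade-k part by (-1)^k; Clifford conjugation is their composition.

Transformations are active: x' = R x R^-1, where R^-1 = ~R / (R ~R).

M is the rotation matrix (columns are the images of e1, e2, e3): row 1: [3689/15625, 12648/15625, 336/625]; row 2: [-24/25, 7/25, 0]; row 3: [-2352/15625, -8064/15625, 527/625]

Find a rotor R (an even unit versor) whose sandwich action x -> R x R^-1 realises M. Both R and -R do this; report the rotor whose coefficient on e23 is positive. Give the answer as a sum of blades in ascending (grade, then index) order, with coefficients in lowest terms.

Method: write R = a + b12*e12 + b13*e13 + b23*e23 with a^2 + b12^2 + b13^2 + b23^2 = 1 (so R^-1 = ~R). Expanding the columns R e_j ~R gives tr M = 4a^2 - 1 and, from the antisymmetric part, M21 - M12 = -4a*b12, M13 - M31 = 4a*b13, M32 - M23 = -4a*b23.
Here tr M = 21239/15625, so a^2 = (1 + tr M)/4 = 9216/15625 and a = ±96/125. Taking a = 96/125: M21 - M12 = -27648/15625, M13 - M31 = 10752/15625, M32 - M23 = -8064/15625, giving b12 = 72/125, b13 = 28/125, b23 = 21/125, i.e. R = 96/125 + 72/125*e12 + 28/125*e13 + 21/125*e23.
Its e23 coefficient is already positive.
Answer: 96/125 + 72/125*e12 + 28/125*e13 + 21/125*e23. Why the constraint matters: R and -R act identically through the sandwich — M has trace 21239/15625 either way — so only the sign condition on e23 picks one of the two preimages.


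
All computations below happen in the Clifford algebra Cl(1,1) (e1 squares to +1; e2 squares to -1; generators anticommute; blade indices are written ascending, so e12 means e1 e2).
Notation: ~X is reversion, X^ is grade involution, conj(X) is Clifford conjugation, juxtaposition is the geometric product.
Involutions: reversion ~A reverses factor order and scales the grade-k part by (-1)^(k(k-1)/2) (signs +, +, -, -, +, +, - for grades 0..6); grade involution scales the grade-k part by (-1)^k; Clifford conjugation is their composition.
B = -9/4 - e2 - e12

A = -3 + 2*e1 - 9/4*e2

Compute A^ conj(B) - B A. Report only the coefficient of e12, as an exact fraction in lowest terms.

first term: 9/2 + 27/4*e1 - 161/16*e2 - 5*e12
second term: 9/2 - 27/4*e1 + 161/16*e2 + 5*e12
Answer: -10


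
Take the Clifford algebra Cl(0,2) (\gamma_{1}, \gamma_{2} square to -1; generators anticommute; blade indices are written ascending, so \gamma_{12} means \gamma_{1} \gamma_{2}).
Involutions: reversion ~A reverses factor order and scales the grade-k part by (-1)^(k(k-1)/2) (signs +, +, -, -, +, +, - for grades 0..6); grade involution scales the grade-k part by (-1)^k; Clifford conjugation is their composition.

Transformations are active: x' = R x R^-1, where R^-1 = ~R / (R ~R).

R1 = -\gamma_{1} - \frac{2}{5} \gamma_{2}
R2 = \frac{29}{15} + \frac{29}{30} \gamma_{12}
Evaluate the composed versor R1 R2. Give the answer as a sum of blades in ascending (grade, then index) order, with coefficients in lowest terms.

Distribute over the terms of R1 (each basis-blade product reordered to ascending indices, repeated generators contracted through their squares):
(-\gamma_{1}) R2 = -\frac{29}{15} \gamma_{1} + \frac{29}{30} \gamma_{2}
(-\frac{2}{5} \gamma_{2}) R2 = -\frac{29}{75} \gamma_{1} - \frac{58}{75} \gamma_{2}
Summing the partial products and collecting blades:
Answer: -\frac{58}{25} \gamma_{1} + \frac{29}{150} \gamma_{2}


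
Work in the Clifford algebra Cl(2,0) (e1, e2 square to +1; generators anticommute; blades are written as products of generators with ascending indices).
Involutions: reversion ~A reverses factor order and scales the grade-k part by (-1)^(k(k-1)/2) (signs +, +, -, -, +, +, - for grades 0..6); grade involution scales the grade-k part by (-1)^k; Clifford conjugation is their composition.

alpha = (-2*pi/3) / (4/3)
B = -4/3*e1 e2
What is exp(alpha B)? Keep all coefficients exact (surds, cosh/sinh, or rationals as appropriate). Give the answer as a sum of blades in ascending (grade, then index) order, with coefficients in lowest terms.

B^2 = (-4/3)^2*(e1 e2)^2 = 16/9*(-1) = -16/9 (a basis 2-blade squares to minus the product of its generators' squares).
B^2 = -16/9 — the series telescopes trigonometrically here: l = 4/3, alpha*l = -2*pi/3, so exp(alpha B) = cos(-2*pi/3) + (sin(-2*pi/3)/(4/3))*B = -1/2 + (-3*sqrt(3)/8)*B.
Answer: -1/2 + sqrt(3)/2*e1 e2


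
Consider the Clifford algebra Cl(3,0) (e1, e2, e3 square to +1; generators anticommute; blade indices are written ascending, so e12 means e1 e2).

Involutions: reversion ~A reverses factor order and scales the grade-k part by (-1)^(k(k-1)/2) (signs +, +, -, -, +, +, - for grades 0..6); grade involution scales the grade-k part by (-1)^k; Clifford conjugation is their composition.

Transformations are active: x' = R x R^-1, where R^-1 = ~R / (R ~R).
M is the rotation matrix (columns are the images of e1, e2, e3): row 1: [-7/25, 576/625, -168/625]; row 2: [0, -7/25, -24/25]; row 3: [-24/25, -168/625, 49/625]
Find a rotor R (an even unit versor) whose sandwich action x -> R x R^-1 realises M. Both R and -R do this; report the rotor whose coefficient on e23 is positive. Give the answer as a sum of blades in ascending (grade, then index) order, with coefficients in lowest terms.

Method: write R = a + b12*e12 + b13*e13 + b23*e23 with a^2 + b12^2 + b13^2 + b23^2 = 1 (so R^-1 = ~R). Expanding the columns R e_j ~R gives tr M = 4a^2 - 1 and, from the antisymmetric part, M21 - M12 = -4a*b12, M13 - M31 = 4a*b13, M32 - M23 = -4a*b23.
Here tr M = -301/625, so a^2 = (1 + tr M)/4 = 81/625 and a = ±9/25. Taking a = 9/25: M21 - M12 = -576/625, M13 - M31 = 432/625, M32 - M23 = 432/625, giving b12 = 16/25, b13 = 12/25, b23 = -12/25, i.e. R = 9/25 + 16/25*e12 + 12/25*e13 - 12/25*e23.
Its e23 coefficient is negative, so report the other preimage -R.
Answer: -9/25 - 16/25*e12 - 12/25*e13 + 12/25*e23. Note: both R and -R realise this M (trace -301/625); the covering map identifies them, and the e23-coefficient sign is the tie-breaker.


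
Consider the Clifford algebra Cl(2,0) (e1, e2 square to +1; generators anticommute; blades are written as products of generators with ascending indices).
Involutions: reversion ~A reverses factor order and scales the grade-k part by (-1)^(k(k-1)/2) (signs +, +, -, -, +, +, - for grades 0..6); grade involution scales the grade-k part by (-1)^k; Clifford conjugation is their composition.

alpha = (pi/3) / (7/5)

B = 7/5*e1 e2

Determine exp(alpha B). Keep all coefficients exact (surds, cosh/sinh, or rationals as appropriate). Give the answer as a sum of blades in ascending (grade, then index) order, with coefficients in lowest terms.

B^2 = (7/5)^2*(e1 e2)^2 = 49/25*(-1) = -49/25 (a basis 2-blade squares to minus the product of its generators' squares).
B^2 = -49/25 — the series telescopes trigonometrically here: l = 7/5, alpha*l = pi/3, so exp(alpha B) = cos(pi/3) + (sin(pi/3)/(7/5))*B = 1/2 + (5*sqrt(3)/14)*B.
Answer: 1/2 + sqrt(3)/2*e1 e2


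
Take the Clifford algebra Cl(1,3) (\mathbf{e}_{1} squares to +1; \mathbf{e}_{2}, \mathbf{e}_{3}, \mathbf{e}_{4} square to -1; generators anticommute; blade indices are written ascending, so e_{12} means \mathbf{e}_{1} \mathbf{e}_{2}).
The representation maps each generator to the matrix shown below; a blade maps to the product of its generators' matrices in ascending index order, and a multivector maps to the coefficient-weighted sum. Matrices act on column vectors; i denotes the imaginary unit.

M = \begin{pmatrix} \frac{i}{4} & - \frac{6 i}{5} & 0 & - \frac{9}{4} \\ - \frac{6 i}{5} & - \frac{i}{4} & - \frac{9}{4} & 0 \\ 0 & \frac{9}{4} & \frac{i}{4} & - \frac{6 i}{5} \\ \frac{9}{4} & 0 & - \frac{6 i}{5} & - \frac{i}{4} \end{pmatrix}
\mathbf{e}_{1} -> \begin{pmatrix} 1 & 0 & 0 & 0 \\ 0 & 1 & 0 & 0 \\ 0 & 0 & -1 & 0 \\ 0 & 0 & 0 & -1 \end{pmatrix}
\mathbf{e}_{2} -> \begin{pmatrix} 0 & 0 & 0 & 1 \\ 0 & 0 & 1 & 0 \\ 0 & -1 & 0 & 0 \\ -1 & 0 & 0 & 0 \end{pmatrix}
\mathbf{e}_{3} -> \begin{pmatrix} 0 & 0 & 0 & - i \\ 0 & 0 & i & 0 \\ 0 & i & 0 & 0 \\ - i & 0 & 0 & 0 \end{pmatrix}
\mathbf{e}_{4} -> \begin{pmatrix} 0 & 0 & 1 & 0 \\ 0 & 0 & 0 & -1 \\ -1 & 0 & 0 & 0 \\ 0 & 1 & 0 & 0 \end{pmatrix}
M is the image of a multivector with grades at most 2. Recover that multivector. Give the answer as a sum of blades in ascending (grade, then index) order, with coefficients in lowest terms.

Method: the blade images are trace-orthogonal — tr(rho(e_A) rho(e_B)^-1) = 4 if A = B and 0 otherwise — and rho(e_A)^-1 = (e_A)^2 * rho(e_A) with (e_A)^2 = +1 or -1, so the coefficient of e_A in the preimage is (e_A)^2 * tr(M rho(e_A))/4.
Nonzero projections over blades of grade <= 2: e_{2}: (e_{2})^2 = -1, tr(M rho(e_{2})) = 9, coefficient -\frac{9}{4}; e_{23}: (e_{23})^2 = -1, tr(M rho(e_{23})) = 1, coefficient -\frac{1}{4}; e_{34}: (e_{34})^2 = -1, tr(M rho(e_{34})) = - \frac{24}{5}, coefficient \frac{6}{5}. Every other blade of grade <= 2 projects to 0.
Answer: -\frac{9}{4} e_{2} - \frac{1}{4} e_{23} + \frac{6}{5} e_{34}


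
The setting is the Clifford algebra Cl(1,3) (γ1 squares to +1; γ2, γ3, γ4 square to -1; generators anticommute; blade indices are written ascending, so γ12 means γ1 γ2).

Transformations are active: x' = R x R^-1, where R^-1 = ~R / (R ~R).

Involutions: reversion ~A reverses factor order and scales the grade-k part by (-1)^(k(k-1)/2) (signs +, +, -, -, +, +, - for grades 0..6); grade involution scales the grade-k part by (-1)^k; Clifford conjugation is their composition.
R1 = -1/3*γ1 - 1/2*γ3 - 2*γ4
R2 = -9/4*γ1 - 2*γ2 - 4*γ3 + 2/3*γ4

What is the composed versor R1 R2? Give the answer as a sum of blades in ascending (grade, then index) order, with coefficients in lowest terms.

Distribute over the terms of R1 (each basis-blade product reordered to ascending indices, repeated generators contracted through their squares):
(-1/3*γ1) R2 = 3/4 + 2/3*γ12 + 4/3*γ13 - 2/9*γ14
(-1/2*γ3) R2 = -2 - 9/8*γ13 - γ23 - 1/3*γ34
(-2*γ4) R2 = 4/3 - 9/2*γ14 - 4*γ24 - 8*γ34
Summing the partial products and collecting blades:
Answer: 1/12 + 2/3*γ12 + 5/24*γ13 - 85/18*γ14 - γ23 - 4*γ24 - 25/3*γ34


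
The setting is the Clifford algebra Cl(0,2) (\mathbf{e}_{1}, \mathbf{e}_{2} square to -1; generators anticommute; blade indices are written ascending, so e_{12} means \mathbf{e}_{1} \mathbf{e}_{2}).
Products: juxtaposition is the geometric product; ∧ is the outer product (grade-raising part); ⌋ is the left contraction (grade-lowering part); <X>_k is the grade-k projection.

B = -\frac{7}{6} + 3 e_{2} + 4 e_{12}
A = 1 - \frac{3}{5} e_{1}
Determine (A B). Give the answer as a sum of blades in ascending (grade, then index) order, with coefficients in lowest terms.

step 1: -\frac{7}{6} + \frac{7}{10} e_{1} + \frac{27}{5} e_{2} + \frac{11}{5} e_{12}
Answer: -\frac{7}{6} + \frac{7}{10} e_{1} + \frac{27}{5} e_{2} + \frac{11}{5} e_{12}


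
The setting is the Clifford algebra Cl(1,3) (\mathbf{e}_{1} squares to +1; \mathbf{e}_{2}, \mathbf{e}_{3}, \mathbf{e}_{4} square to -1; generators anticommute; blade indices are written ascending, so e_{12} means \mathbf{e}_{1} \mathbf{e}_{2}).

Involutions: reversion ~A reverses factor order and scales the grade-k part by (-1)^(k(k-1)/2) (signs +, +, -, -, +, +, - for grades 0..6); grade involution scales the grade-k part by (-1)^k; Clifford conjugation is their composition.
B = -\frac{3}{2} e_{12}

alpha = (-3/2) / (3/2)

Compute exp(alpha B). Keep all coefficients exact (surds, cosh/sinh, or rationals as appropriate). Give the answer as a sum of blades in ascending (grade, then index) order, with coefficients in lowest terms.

B^2 = (-\frac{3}{2})^2*(e_{12})^2 = \frac{9}{4}*(+1) = \frac{9}{4} (a basis 2-blade squares to minus the product of its generators' squares).
B^2 = \frac{9}{4} — B^2 > 0, so the exponential closes hyperbolically: l = \frac{3}{2}, alpha*l = - \frac{3}{2}, so exp(alpha B) = cosh(- \frac{3}{2}) + (sinh(- \frac{3}{2})/(\frac{3}{2}))*B = \cosh{\left(\frac{3}{2} \right)} + (- \frac{2 \sinh{\left(\frac{3}{2} \right)}}{3})*B.
Answer: \cosh{\left(\frac{3}{2} \right)} + \sinh{\left(\frac{3}{2} \right)} e_{12}


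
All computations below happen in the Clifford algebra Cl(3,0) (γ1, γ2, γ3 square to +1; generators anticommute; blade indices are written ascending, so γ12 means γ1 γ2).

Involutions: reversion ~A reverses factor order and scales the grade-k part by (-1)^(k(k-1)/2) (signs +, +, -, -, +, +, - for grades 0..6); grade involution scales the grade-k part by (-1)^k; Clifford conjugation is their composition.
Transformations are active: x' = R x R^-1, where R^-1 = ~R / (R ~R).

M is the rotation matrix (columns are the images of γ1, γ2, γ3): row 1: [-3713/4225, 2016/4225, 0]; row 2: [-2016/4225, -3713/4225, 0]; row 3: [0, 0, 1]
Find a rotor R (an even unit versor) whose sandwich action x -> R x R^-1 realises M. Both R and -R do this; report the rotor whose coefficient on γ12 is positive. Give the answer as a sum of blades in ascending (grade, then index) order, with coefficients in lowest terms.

Method: write R = a + b12*γ12 + b13*γ13 + b23*γ23 with a^2 + b12^2 + b13^2 + b23^2 = 1 (so R^-1 = ~R). Expanding the columns R e_j ~R gives tr M = 4a^2 - 1 and, from the antisymmetric part, M21 - M12 = -4a*b12, M13 - M31 = 4a*b13, M32 - M23 = -4a*b23.
Here tr M = -3201/4225, so a^2 = (1 + tr M)/4 = 256/4225 and a = ±16/65. Taking a = 16/65: M21 - M12 = -4032/4225, M13 - M31 = 0, M32 - M23 = 0, giving b12 = 63/65, b13 = 0, b23 = 0, i.e. R = 16/65 + 63/65*γ12.
Its γ12 coefficient is already positive.
Answer: 16/65 + 63/65*γ12. Recall the cover is two-to-one: with M of trace -3201/4225, both preimages act alike, and the stated γ12 sign chooses the sheet.


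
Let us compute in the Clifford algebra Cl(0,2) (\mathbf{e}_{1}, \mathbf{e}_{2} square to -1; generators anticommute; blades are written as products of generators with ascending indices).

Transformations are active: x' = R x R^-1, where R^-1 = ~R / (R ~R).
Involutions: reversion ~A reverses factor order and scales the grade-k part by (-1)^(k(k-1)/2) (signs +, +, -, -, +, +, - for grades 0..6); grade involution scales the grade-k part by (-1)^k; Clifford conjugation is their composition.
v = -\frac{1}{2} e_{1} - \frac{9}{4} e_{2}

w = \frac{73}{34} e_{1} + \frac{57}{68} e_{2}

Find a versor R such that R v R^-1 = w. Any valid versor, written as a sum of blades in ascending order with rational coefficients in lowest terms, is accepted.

Key observation: q(v) = q(w) = -\frac{85}{16} (sandwiches preserve the norm), so R = v + w = \frac{28}{17} e_{1} - \frac{24}{17} e_{2} works whenever it is invertible — the component of v along it is kept and (v - w)/2 reverses, sending v to w.
Answer: \frac{28}{17} e_{1} - \frac{24}{17} e_{2}


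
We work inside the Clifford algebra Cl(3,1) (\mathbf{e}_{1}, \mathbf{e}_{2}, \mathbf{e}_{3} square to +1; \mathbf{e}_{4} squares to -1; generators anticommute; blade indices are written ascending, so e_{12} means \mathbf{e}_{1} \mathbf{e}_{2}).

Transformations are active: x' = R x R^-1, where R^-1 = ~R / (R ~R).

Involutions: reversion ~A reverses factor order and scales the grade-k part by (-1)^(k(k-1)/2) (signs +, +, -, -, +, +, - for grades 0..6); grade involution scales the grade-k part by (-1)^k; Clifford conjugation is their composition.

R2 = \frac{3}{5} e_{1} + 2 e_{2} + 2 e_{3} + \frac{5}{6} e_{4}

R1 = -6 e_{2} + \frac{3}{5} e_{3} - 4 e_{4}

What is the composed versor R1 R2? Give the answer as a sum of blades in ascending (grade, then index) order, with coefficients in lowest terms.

Distribute over the terms of R1 (each basis-blade product reordered to ascending indices, repeated generators contracted through their squares):
(-6 e_{2}) R2 = -12 + \frac{18}{5} e_{12} - 12 e_{23} - 5 e_{24}
(\frac{3}{5} e_{3}) R2 = \frac{6}{5} - \frac{9}{25} e_{13} - \frac{6}{5} e_{23} + \frac{1}{2} e_{34}
(-4 e_{4}) R2 = \frac{10}{3} + \frac{12}{5} e_{14} + 8 e_{24} + 8 e_{34}
Summing the partial products and collecting blades:
Answer: -\frac{112}{15} + \frac{18}{5} e_{12} - \frac{9}{25} e_{13} + \frac{12}{5} e_{14} - \frac{66}{5} e_{23} + 3 e_{24} + \frac{17}{2} e_{34}


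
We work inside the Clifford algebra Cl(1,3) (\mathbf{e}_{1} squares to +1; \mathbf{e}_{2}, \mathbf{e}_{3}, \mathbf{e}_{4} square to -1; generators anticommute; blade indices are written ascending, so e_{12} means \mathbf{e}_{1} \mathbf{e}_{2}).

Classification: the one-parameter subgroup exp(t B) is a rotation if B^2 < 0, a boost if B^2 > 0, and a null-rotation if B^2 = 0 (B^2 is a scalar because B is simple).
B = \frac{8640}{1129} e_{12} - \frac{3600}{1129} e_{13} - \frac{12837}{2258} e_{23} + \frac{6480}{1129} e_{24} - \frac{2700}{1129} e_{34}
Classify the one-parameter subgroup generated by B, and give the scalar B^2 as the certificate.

B^2 term by term: the squares give (\frac{8640}{1129})^2*(e_{12})^2 + (-\frac{3600}{1129})^2*(e_{13})^2 + (-\frac{12837}{2258})^2*(e_{23})^2 + (\frac{6480}{1129})^2*(e_{24})^2 + (-\frac{2700}{1129})^2*(e_{34})^2 = \frac{74649600}{1274641}*(+1) + \frac{12960000}{1274641}*(+1) + \frac{164788569}{5098564}*(-1) + \frac{41990400}{1274641}*(-1) + \frac{7290000}{1274641}*(-1) = -\frac{9}{4} (each basis 2-blade squares to minus the product of its generators' squares); cross terms between blades sharing an index anticommute and cancel; the commuting (index-disjoint) pairs give grade-4 terms 2*c*c'*(blade product), which cancel blade by blade — e_{1234}: -\frac{46656000}{1274641} + \frac{46656000}{1274641} = 0 — confirming B is simple. So B^2 = -\frac{9}{4}.
Answer: rotation, certificate B^2 = -\frac{9}{4}. Check the certificate: B^2 = -\frac{9}{4}, and that sign is decisive whatever form B takes.


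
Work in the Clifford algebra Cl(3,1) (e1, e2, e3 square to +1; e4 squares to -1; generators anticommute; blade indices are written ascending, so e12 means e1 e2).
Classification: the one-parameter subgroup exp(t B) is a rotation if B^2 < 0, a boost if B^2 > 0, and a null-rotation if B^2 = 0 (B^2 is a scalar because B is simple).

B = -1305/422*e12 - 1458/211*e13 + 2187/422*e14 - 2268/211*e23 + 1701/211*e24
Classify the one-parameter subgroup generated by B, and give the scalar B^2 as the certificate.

B^2 term by term: the squares give (-1305/422)^2*(e12)^2 + (-1458/211)^2*(e13)^2 + (2187/422)^2*(e14)^2 + (-2268/211)^2*(e23)^2 + (1701/211)^2*(e24)^2 = 1703025/178084*(-1) + 2125764/44521*(-1) + 4782969/178084*(+1) + 5143824/44521*(-1) + 2893401/44521*(+1) = -81 (each basis 2-blade squares to minus the product of its generators' squares); cross terms between blades sharing an index anticommute and cancel; the commuting (index-disjoint) pairs give grade-4 terms 2*c*c'*(blade product), which cancel blade by blade — e1234: 4960116/44521 - 4960116/44521 = 0 — confirming B is simple. So B^2 = -81.
Answer: rotation, certificate B^2 = -81. Check the certificate: B^2 = -81, and that sign is decisive whatever form B takes.


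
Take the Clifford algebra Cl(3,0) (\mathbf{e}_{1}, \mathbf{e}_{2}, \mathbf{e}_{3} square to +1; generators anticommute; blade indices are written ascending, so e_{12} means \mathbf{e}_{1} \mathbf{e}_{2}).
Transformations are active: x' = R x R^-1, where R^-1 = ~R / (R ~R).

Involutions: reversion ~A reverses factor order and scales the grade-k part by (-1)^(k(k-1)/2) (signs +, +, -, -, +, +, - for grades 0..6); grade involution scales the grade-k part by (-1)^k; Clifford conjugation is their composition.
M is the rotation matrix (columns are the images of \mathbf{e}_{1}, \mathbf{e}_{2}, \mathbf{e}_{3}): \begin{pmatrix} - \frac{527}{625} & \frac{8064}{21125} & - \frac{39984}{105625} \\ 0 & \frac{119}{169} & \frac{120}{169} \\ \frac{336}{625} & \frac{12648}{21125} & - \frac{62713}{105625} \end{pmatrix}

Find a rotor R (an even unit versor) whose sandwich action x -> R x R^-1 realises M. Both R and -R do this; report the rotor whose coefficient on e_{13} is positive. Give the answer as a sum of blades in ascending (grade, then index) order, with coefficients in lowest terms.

Method: write R = a + b12*e_{12} + b13*e_{13} + b23*e_{23} with a^2 + b12^2 + b13^2 + b23^2 = 1 (so R^-1 = ~R). Expanding the columns R e_j ~R gives tr M = 4a^2 - 1 and, from the antisymmetric part, M21 - M12 = -4a*b12, M13 - M31 = 4a*b13, M32 - M23 = -4a*b23.
Here tr M = -\frac{77401}{105625}, so a^2 = (1 + tr M)/4 = \frac{7056}{105625} and a = ±\frac{84}{325}. Taking a = \frac{84}{325}: M21 - M12 = -\frac{8064}{21125}, M13 - M31 = -\frac{96768}{105625}, M32 - M23 = -\frac{2352}{21125}, giving b12 = \frac{24}{65}, b13 = -\frac{288}{325}, b23 = \frac{7}{65}, i.e. R = \frac{84}{325} + \frac{24}{65} e_{12} - \frac{288}{325} e_{13} + \frac{7}{65} e_{23}.
Its e_{13} coefficient is negative, so report the other preimage -R.
Answer: -\frac{84}{325} - \frac{24}{65} e_{12} + \frac{288}{325} e_{13} - \frac{7}{65} e_{23}. Sheet selection: the two-to-one cover makes ±R indistinguishable at the matrix level (trace -\frac{77401}{105625}), so uniqueness comes from the required sign on e_{13}.


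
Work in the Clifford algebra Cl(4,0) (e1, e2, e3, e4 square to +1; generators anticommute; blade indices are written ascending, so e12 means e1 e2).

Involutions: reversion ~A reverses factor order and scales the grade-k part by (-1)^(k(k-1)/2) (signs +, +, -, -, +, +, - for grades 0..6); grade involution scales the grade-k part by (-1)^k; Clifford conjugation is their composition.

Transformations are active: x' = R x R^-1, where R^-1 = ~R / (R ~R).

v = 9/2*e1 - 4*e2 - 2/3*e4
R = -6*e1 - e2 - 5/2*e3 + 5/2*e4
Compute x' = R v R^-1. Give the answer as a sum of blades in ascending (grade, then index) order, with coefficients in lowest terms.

~R = -6*e1 - e2 - 5/2*e3 + 5/2*e4, and R ~R = 99/2, so R^-1 = ~R / (99/2).
R v = -74/3 + 57/2*e12 + 45/4*e13 - 29/4*e14 - 10*e23 + 32/3*e24 + 5/3*e34
Answer: 293/198*e1 + 1484/297*e2 + 740/297*e3 - 542/297*e4


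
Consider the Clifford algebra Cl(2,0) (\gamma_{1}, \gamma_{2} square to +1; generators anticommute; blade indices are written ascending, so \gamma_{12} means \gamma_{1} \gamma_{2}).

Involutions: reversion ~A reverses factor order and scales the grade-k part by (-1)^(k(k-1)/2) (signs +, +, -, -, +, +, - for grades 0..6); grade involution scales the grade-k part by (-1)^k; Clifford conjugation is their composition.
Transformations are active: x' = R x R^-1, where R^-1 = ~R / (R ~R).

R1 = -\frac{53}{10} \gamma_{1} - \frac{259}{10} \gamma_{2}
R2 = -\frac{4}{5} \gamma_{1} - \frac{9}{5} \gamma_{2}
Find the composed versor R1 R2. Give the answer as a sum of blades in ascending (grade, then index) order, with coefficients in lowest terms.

Distribute over the terms of R1 (each basis-blade product reordered to ascending indices, repeated generators contracted through their squares):
(-\frac{53}{10} \gamma_{1}) R2 = \frac{106}{25} + \frac{477}{50} \gamma_{12}
(-\frac{259}{10} \gamma_{2}) R2 = \frac{2331}{50} - \frac{518}{25} \gamma_{12}
Summing the partial products and collecting blades:
Answer: \frac{2543}{50} - \frac{559}{50} \gamma_{12}


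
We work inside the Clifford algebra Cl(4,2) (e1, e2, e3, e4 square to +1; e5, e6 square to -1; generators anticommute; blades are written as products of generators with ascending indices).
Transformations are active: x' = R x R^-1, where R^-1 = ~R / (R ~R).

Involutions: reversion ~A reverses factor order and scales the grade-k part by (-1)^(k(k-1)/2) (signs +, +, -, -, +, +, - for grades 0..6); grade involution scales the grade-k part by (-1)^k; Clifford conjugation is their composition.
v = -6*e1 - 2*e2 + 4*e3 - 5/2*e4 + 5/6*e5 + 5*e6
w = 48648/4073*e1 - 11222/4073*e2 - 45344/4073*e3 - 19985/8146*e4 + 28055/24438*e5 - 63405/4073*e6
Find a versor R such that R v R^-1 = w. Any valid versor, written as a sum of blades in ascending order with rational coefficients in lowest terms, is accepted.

Reasoning: v^2 = w^2 = 329/9 since conjugation preserves the quadratic form; R = v + w = 24210/4073*e1 - 19368/4073*e2 - 29052/4073*e3 - 20175/4073*e4 + 8070/4073*e5 - 43040/4073*e6 is then valid when invertible, keeping its own part and reversing (v - w)/2.
Answer: 24210/4073*e1 - 19368/4073*e2 - 29052/4073*e3 - 20175/4073*e4 + 8070/4073*e5 - 43040/4073*e6


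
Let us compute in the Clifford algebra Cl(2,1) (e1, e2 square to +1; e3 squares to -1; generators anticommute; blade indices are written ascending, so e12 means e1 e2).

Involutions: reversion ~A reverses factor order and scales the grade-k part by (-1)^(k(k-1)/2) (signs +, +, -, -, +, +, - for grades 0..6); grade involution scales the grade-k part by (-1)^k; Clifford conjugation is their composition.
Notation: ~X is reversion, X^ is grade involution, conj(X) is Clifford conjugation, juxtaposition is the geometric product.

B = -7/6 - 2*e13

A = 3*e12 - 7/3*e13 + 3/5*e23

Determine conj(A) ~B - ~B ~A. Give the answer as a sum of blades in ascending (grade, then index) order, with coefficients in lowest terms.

first term: 14/3 + 47/10*e12 - 49/18*e13 + 67/10*e23
second term: 14/3 + 23/10*e12 - 49/18*e13 - 53/10*e23
Answer: 12/5*e12 + 12*e23


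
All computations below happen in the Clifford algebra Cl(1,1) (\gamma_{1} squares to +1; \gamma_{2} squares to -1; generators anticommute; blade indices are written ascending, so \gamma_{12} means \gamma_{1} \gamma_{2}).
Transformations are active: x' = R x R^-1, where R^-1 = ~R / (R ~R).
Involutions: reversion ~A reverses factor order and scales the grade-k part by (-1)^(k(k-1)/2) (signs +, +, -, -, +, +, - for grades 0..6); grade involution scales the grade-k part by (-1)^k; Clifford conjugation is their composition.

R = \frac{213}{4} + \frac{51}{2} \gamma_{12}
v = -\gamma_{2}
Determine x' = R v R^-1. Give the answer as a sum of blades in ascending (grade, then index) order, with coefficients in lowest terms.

~R = \frac{213}{4} - \frac{51}{2} \gamma_{12}, and R ~R = \frac{34965}{16}, so R^-1 = ~R / (\frac{34965}{16}).
R v = \frac{51}{2} \gamma_{1} - \frac{213}{4} \gamma_{2}
Answer: \frac{4828}{3885} \gamma_{1} - \frac{6197}{3885} \gamma_{2}


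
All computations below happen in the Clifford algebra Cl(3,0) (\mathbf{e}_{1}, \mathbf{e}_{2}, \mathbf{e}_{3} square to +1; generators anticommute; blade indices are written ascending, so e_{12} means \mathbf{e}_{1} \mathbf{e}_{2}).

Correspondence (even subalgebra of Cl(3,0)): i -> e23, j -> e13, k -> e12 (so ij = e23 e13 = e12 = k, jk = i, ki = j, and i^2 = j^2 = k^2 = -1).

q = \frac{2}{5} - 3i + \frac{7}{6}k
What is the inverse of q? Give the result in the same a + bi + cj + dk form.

In blades: q = \frac{2}{5} + \frac{7}{6} e_{12} - 3 e_{23}.
With qbar = \frac{2}{5} - \frac{7}{6} e_{12} + 3 e_{23} (scalar fixed, mapped units negated), q qbar = \frac{9469}{900} (the sum of squared coefficients), so q^-1 = qbar / (\frac{9469}{900}) = \frac{360}{9469} - \frac{1050}{9469} e_{12} + \frac{2700}{9469} e_{23}; translating back:
Answer: \frac{360}{9469} + \frac{2700}{9469}i - \frac{1050}{9469}k


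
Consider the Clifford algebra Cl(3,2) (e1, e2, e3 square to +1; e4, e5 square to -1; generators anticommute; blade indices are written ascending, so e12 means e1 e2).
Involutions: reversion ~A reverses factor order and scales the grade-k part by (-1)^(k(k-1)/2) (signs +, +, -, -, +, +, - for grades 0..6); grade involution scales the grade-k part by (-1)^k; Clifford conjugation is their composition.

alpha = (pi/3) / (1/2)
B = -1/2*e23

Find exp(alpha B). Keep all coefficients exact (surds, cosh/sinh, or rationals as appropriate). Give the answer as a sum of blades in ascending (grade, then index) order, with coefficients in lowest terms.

B^2 = (-1/2)^2*(e23)^2 = 1/4*(-1) = -1/4 (a basis 2-blade squares to minus the product of its generators' squares).
B^2 = -1/4 — the series telescopes trigonometrically here: l = 1/2, alpha*l = pi/3, so exp(alpha B) = cos(pi/3) + (sin(pi/3)/(1/2))*B = 1/2 + (sqrt(3))*B.
Answer: 1/2 - sqrt(3)/2*e23


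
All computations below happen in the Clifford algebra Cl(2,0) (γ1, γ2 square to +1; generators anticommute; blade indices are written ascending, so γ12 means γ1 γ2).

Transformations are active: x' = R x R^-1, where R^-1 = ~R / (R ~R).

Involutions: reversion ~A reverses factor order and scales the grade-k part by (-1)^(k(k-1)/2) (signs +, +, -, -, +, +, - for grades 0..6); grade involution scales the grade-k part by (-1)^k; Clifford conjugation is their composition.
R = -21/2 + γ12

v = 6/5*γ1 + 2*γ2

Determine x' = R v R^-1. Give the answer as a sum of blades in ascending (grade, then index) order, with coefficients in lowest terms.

~R = -21/2 - γ12, and R ~R = 445/4, so R^-1 = ~R / (445/4).
R v = -53/5*γ1 - 111/5*γ2
Answer: 1782/2225*γ1 + 4874/2225*γ2


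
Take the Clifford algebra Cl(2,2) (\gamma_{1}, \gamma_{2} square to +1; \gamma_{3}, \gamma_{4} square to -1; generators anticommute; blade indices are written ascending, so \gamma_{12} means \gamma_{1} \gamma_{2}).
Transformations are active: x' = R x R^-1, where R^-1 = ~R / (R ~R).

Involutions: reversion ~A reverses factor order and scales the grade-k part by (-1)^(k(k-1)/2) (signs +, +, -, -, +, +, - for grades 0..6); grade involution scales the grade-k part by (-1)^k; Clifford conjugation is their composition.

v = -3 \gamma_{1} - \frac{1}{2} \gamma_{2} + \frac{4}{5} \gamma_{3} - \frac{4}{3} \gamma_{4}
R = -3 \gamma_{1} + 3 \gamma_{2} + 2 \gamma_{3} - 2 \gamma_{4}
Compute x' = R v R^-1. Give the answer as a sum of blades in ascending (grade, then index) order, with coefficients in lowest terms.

~R = -3 \gamma_{1} + 3 \gamma_{2} + 2 \gamma_{3} - 2 \gamma_{4}, and R ~R = 10, so R^-1 = ~R / (10).
R v = \frac{97}{30} + \frac{21}{2} \gamma_{12} + \frac{18}{5} \gamma_{13} - 2 \gamma_{14} + \frac{17}{5} \gamma_{23} - 5 \gamma_{24} - \frac{16}{15} \gamma_{34}
Answer: \frac{53}{50} \gamma_{1} + \frac{61}{25} \gamma_{2} + \frac{37}{75} \gamma_{3} + \frac{1}{25} \gamma_{4}


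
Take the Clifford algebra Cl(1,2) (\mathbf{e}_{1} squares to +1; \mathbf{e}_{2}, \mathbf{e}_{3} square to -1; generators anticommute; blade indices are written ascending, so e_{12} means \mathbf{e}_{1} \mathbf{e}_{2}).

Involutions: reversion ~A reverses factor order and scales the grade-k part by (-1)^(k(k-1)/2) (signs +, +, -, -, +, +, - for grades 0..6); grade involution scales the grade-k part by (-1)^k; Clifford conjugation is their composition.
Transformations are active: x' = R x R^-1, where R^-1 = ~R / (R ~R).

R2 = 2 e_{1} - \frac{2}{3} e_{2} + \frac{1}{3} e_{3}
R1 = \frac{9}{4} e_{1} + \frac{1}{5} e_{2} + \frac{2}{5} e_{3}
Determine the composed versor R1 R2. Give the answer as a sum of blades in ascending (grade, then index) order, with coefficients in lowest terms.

Distribute over the terms of R1 (each basis-blade product reordered to ascending indices, repeated generators contracted through their squares):
(\frac{9}{4} e_{1}) R2 = \frac{9}{2} - \frac{3}{2} e_{12} + \frac{3}{4} e_{13}
(\frac{1}{5} e_{2}) R2 = \frac{2}{15} - \frac{2}{5} e_{12} + \frac{1}{15} e_{23}
(\frac{2}{5} e_{3}) R2 = -\frac{2}{15} - \frac{4}{5} e_{13} + \frac{4}{15} e_{23}
Summing the partial products and collecting blades:
Answer: \frac{9}{2} - \frac{19}{10} e_{12} - \frac{1}{20} e_{13} + \frac{1}{3} e_{23}


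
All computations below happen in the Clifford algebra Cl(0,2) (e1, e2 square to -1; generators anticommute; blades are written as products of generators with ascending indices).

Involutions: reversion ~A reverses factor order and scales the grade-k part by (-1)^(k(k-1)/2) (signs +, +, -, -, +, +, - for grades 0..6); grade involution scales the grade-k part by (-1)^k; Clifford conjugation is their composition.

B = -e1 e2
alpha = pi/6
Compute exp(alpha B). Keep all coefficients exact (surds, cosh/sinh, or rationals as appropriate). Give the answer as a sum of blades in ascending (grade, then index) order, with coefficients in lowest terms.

B^2 = (-1)^2*(e1 e2)^2 = 1*(-1) = -1 (a basis 2-blade squares to minus the product of its generators' squares).
B^2 = -1 — circular case — the even/odd split gives cos and sin: l = 1, alpha*l = pi/6, so exp(alpha B) = cos(pi/6) + (sin(pi/6)/1)*B = sqrt(3)/2 + (1/2)*B.
Answer: sqrt(3)/2 - 1/2*e1 e2


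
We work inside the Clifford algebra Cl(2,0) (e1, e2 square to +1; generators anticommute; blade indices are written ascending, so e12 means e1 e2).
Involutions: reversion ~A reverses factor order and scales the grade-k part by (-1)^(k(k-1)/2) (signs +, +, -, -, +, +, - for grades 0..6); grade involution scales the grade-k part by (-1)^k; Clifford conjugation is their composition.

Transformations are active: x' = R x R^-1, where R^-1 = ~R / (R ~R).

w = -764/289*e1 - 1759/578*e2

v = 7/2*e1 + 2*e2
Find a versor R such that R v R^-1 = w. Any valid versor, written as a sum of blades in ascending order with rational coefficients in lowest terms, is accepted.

R = v + w = 495/578*e1 - 603/578*e2 works: the equal norms (65/4) guarantee its sandwich swaps v into w.
Answer: 495/578*e1 - 603/578*e2


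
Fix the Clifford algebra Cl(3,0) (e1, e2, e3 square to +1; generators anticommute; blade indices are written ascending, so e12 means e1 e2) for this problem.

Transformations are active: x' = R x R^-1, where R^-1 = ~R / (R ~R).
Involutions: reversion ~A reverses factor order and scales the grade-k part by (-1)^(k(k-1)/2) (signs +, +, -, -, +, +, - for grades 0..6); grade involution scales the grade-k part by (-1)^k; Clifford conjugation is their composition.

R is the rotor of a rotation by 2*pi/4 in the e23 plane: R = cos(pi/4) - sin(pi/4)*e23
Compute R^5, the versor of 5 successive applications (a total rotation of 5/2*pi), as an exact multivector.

The rotor phase is half the rotation angle and phases add under composition, so 5 steps in the e23 plane accumulate phase 5*(pi/4) = 5*pi/4: R^5 = cos(5*pi/4) - sin(5*pi/4)*e23.
cos(5*pi/4) = -sqrt(2)/2 and sin(5*pi/4) = -sqrt(2)/2, so R^5 = -sqrt(2)/2 + sqrt(2)/2*e23. The net rotation is 1/2*pi (after discarding 1 full turn, each of which contributes a factor -1 to the rotor); the rotor keeps the half-angle phase exactly.
Answer: -sqrt(2)/2 + sqrt(2)/2*e23


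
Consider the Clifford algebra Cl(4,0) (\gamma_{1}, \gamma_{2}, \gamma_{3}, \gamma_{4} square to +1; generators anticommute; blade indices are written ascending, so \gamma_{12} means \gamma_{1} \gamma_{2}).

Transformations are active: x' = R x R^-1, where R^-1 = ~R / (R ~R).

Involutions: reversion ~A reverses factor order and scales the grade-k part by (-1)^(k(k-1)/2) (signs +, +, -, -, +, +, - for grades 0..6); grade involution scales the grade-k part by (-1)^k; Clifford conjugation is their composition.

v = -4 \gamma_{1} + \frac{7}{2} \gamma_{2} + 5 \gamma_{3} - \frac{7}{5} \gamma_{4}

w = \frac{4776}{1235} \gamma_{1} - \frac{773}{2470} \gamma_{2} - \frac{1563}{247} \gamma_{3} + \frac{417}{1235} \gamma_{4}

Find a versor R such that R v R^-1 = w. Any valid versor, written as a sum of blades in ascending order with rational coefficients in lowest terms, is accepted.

The midline construction: v and w both square to \frac{5521}{100}, so reflecting in their sum -\frac{164}{1235} \gamma_{1} + \frac{3936}{1235} \gamma_{2} - \frac{328}{247} \gamma_{3} - \frac{1312}{1235} \gamma_{4} exchanges them.
Answer: -\frac{164}{1235} \gamma_{1} + \frac{3936}{1235} \gamma_{2} - \frac{328}{247} \gamma_{3} - \frac{1312}{1235} \gamma_{4}


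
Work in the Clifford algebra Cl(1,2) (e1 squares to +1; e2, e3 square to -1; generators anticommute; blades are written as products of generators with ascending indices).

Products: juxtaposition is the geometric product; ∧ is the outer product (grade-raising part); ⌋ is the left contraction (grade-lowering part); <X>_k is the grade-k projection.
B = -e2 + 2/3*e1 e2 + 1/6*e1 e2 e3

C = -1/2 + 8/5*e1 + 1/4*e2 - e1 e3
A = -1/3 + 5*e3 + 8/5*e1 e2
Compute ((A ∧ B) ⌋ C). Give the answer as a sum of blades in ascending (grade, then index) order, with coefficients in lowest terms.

step 1: 1/3*e2 - 2/9*e1 e2 + 5*e2 e3 + 59/18*e1 e2 e3
step 2: -1/12
Answer: -1/12


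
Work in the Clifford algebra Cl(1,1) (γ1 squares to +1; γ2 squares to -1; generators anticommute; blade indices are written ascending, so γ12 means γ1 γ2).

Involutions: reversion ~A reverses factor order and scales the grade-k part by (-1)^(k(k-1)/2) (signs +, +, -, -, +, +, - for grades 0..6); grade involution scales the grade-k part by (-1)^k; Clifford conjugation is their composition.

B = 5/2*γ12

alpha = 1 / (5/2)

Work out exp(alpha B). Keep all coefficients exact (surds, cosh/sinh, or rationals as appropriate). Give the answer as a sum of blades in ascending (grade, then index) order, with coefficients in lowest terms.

B^2 = (5/2)^2*(γ12)^2 = 25/4*(+1) = 25/4 (a basis 2-blade squares to minus the product of its generators' squares).
B^2 = 25/4 — hyperbolic case — the even/odd split gives cosh and sinh: l = 5/2, alpha*l = 1, so exp(alpha B) = cosh(1) + (sinh(1)/(5/2))*B = cosh(1) + (2*sinh(1)/5)*B.
Answer: cosh(1) + sinh(1)*γ12


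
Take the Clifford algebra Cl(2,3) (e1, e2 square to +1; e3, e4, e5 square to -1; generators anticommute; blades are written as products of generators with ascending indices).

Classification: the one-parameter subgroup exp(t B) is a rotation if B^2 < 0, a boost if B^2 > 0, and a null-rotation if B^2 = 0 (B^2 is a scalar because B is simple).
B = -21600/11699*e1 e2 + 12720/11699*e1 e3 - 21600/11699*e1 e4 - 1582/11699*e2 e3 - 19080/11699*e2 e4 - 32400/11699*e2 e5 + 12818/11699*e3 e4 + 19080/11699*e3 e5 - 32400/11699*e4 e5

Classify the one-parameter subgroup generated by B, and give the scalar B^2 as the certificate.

B^2 term by term: the squares give (-21600/11699)^2*(e1 e2)^2 + (12720/11699)^2*(e1 e3)^2 + (-21600/11699)^2*(e1 e4)^2 + (-1582/11699)^2*(e2 e3)^2 + (-19080/11699)^2*(e2 e4)^2 + (-32400/11699)^2*(e2 e5)^2 + (12818/11699)^2*(e3 e4)^2 + (19080/11699)^2*(e3 e5)^2 + (-32400/11699)^2*(e4 e5)^2 = 466560000/136866601*(-1) + 161798400/136866601*(+1) + 466560000/136866601*(+1) + 2502724/136866601*(+1) + 364046400/136866601*(+1) + 1049760000/136866601*(+1) + 164301124/136866601*(-1) + 364046400/136866601*(-1) + 1049760000/136866601*(-1) = 0 (each basis 2-blade squares to minus the product of its generators' squares); cross terms between blades sharing an index anticommute and cancel; the commuting (index-disjoint) pairs give grade-4 terms 2*c*c'*(blade product), which cancel blade by blade — e1 e2 e3 e4: -553737600/136866601 + 485395200/136866601 + 68342400/136866601 = 0; e1 e2 e3 e5: -824256000/136866601 + 824256000/136866601 = 0; e1 e2 e4 e5: 1399680000/136866601 - 1399680000/136866601 = 0; e1 e3 e4 e5: -824256000/136866601 + 824256000/136866601 = 0; e2 e3 e4 e5: 102513600/136866601 + 728092800/136866601 - 830606400/136866601 = 0 — confirming B is simple. So B^2 = 0.
Answer: null-rotation, certificate B^2 = 0. No conjugation can change B^2 = 0; the sign gives the class.


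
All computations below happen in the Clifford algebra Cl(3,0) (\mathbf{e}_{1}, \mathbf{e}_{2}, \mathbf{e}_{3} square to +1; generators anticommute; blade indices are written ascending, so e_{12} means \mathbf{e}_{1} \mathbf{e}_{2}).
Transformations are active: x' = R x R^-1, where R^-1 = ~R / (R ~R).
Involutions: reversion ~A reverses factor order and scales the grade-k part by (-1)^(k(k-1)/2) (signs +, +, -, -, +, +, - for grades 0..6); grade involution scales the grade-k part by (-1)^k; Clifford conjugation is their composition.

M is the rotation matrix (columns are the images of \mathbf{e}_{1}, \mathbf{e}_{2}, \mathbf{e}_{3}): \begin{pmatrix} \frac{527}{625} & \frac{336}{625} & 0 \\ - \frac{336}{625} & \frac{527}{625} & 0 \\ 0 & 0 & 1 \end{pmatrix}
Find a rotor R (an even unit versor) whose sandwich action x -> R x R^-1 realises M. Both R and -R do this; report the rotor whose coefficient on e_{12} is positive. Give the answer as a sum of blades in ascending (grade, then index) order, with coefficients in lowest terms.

Method: write R = a + b12*e_{12} + b13*e_{13} + b23*e_{23} with a^2 + b12^2 + b13^2 + b23^2 = 1 (so R^-1 = ~R). Expanding the columns R e_j ~R gives tr M = 4a^2 - 1 and, from the antisymmetric part, M21 - M12 = -4a*b12, M13 - M31 = 4a*b13, M32 - M23 = -4a*b23.
Here tr M = \frac{1679}{625}, so a^2 = (1 + tr M)/4 = \frac{576}{625} and a = ±\frac{24}{25}. Taking a = \frac{24}{25}: M21 - M12 = -\frac{672}{625}, M13 - M31 = 0, M32 - M23 = 0, giving b12 = \frac{7}{25}, b13 = 0, b23 = 0, i.e. R = \frac{24}{25} + \frac{7}{25} e_{12}.
Its e_{12} coefficient is already positive.
Answer: \frac{24}{25} + \frac{7}{25} e_{12}. Recall the cover is two-to-one: with M of trace \frac{1679}{625}, both preimages act alike, and the stated e_{12} sign chooses the sheet.
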